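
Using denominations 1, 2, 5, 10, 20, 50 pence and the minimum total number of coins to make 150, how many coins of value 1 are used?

0

150 − 3×50→0
Count of 1: 0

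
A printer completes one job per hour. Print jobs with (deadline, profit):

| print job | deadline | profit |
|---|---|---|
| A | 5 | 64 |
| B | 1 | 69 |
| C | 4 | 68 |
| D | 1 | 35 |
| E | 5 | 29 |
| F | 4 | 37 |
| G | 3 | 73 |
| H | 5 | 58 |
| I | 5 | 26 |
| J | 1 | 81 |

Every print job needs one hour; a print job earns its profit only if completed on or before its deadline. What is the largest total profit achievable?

344

Take jobs in profit order; each goes to the latest open slot no later than its deadline.
Profit order: J=81 G=73 B=69 C=68 A=64 H=58 F=37 D=35 E=29 I=26
Assign: J→slot 1, G→slot 3, B skipped, C→slot 4, A→slot 5, H→slot 2, F skipped, D skipped, E skipped, I skipped.
Slots: [1:J] [2:H] [3:G] [4:C] [5:A]
Profit = 81 + 58 + 73 + 68 + 64 = 344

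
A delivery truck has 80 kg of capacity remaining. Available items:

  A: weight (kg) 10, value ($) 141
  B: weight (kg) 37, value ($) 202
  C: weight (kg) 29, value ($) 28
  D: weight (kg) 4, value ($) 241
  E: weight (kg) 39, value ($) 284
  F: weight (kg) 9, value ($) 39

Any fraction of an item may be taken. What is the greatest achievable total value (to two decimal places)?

813.41

Greedy by value/weight ratio, highest first.
Ratios (sorted): D 60.25, A 14.10, E 7.28, B 5.46, F 4.33, C 0.97
take D (4 @ 241); take A (10 @ 141); take E (39 @ 284); take 27/37 of B → 147.41. Capacity used 80/80.
Total value = 813.41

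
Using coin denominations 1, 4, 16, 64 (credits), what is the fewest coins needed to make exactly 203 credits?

8

203 − 3×64→11 − 2×4→3 − 3×1→0
Total coins = 3 + 2 + 3 = 8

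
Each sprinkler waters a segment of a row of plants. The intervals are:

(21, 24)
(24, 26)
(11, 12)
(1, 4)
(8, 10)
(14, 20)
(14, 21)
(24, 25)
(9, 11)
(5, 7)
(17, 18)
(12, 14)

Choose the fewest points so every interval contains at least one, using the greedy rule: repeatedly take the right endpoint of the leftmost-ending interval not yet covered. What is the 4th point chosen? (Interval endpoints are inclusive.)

By right end: [1,4]  [5,7]  [8,10]  [9,11]  [11,12]  [12,14]  [17,18]  [14,20]  [14,21]  [21,24]  [24,25]  [24,26]
[1,4] uncovered → point at 4; [5,7] uncovered → point at 7; [8,10] uncovered → point at 10; [11,12] uncovered → point at 12; [17,18] uncovered → point at 18; [21,24] uncovered → point at 24.
Points: 4, 7, 10, 12, 18, 24 (6 total).

12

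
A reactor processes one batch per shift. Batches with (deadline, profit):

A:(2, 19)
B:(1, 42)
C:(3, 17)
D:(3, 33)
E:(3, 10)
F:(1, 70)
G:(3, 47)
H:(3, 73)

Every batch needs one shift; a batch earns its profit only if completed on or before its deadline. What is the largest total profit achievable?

190

By profit: H(d3,73), F(d1,70), G(d3,47), B(d1,42), D(d3,33), A(d2,19), C(d3,17), E(d3,10)
H→slot 3; F→slot 1; G→slot 2; B skipped; D skipped; A skipped; C skipped; E skipped.
Profit = 70 + 47 + 73 = 190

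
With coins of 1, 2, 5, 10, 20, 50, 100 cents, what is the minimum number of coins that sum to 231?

Greedy: take as many of the largest coin as possible, then repeat with the remainder.
231 = 2×100 + 1×20 + 1×10 + 1×1
Total coins = 2 + 1 + 1 + 1 = 5

5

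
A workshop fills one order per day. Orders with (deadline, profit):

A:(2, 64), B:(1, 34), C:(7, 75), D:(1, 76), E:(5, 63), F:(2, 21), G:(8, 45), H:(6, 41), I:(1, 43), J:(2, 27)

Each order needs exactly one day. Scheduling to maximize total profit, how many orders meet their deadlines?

Sort by profit descending; place each in the latest free slot ≤ its deadline.
By profit: D(d1,76), C(d7,75), A(d2,64), E(d5,63), G(d8,45), I(d1,43), H(d6,41), B(d1,34), J(d2,27), F(d2,21)
D→slot 1; C→slot 7; A→slot 2; E→slot 5; G→slot 8; I skipped; H→slot 6; B skipped; J skipped; F skipped.
6 of 10 scheduled.

6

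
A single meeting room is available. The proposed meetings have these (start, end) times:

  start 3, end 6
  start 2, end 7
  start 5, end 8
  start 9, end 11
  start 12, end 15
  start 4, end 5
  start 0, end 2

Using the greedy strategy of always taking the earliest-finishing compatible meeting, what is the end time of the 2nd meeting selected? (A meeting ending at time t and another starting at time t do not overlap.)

5

Sorted by end: (0,2)  (4,5)  (3,6)  (2,7)  (5,8)  (9,11)  (12,15)
take (0,2); take (4,5); skip (3,6); take (5,8); take (9,11); take (12,15).
Selected: (0,2) (4,5) (5,8) (9,11) (12,15)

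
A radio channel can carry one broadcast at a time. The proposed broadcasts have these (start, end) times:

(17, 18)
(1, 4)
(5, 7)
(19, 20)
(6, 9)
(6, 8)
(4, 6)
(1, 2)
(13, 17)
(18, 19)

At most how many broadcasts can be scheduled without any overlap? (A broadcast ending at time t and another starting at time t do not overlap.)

Greedy by earliest finish: after sorting by end time, pick each interval compatible with the last pick.
Sorted by end: (1,2)  (1,4)  (4,6)  (5,7)  (6,8)  (6,9)  (13,17)  (17,18)  (18,19)  (19,20)
take (1,2); take (4,6); take (6,8); take (13,17); take (17,18); take (18,19); take (19,20).
Selected 7 broadcasts.

7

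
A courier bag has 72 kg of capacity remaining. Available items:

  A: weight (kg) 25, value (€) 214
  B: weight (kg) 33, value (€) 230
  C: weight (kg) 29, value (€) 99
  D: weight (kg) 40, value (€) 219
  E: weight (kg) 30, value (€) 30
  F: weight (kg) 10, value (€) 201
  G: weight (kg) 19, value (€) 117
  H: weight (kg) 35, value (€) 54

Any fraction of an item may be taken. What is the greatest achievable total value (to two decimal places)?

Order: F (201/10=20.10) > A (214/25=8.56) > B (230/33=6.97) > G (117/19=6.16) > D (219/40=5.47) > C (99/29=3.41) > H (54/35=1.54) > E (30/30=1.00)
Fill: take F (10 @ 201) → take A (25 @ 214) → take B (33 @ 230) → take 4/19 of G → 24.63; 72/72 used.
Total value = 669.63

669.63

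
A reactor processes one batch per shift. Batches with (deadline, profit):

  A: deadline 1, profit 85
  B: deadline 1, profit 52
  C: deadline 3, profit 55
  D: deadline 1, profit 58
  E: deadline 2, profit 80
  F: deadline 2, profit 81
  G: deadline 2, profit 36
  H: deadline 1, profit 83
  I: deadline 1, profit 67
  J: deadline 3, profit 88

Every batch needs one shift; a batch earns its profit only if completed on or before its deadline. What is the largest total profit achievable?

254

Take jobs in profit order; each goes to the latest open slot no later than its deadline.
By profit: J(d3,88), A(d1,85), H(d1,83), F(d2,81), E(d2,80), I(d1,67), D(d1,58), C(d3,55), B(d1,52), G(d2,36)
J→slot 3; A→slot 1; H skipped; F→slot 2; E skipped; I skipped; D skipped; C skipped; B skipped; G skipped.
Profit = 85 + 81 + 88 = 254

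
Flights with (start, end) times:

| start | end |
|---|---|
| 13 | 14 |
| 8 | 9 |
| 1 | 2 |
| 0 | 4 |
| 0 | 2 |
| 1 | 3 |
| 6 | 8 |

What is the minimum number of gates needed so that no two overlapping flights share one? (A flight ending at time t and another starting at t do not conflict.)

Count concurrent intervals with a sweep; the peak is the room count.
starts: [0, 0, 1, 1, 6, 8, 13]
ends:   [2, 2, 3, 4, 8, 9, 14]
s0→1 s0→2 s1→3 s1→4  — peak 4.

4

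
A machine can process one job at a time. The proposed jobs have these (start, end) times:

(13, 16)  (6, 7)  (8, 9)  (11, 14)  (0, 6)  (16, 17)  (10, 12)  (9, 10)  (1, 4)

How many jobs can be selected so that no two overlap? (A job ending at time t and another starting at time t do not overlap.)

7

Greedy by earliest finish: after sorting by end time, pick each interval compatible with the last pick.
Sorted by end: (1,4)  (0,6)  (6,7)  (8,9)  (9,10)  (10,12)  (11,14)  (13,16)  (16,17)
take (1,4); take (6,7); take (8,9); take (9,10); take (10,12); skip (11,14); take (13,16); take (16,17).
Selected 7 jobs.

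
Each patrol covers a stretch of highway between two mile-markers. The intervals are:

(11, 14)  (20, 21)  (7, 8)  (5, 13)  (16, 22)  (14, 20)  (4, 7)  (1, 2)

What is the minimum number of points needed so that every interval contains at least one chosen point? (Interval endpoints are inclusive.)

Sorted: [1,2] [4,7] [7,8] [5,13] [11,14] [14,20] [20,21] [16,22]
{[1,2]} hit by 2; {[4,7],[7,8],[5,13]} hit by 7; {[11,14],[14,20]} hit by 14; {[20,21],[16,22]} hit by 21.
Points: 2, 7, 14, 21 (4 total).

4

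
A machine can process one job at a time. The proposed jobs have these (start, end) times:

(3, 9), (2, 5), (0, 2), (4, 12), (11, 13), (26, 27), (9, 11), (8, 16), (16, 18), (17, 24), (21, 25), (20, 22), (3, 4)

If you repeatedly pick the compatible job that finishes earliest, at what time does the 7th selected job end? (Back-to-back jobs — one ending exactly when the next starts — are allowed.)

Order by finish time; keep every interval that doesn't clash with the previous kept one.
By end time: (0,2), (3,4), (2,5), (3,9), (9,11), (4,12), (11,13), (8,16), (16,18), (20,22), (17,24), (21,25), (26,27).
Pick (0,2); next start ≥ 2 → (3,4); next start ≥ 4 → (9,11); next start ≥ 11 → (11,13); next start ≥ 13 → (16,18); next start ≥ 18 → (20,22); next start ≥ 22 → (26,27).
Selected: (0,2) (3,4) (9,11) (11,13) (16,18) (20,22) (26,27)

27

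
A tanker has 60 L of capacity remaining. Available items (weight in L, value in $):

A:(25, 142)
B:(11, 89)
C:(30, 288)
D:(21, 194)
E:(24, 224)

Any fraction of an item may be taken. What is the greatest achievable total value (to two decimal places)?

Greedy by value/weight ratio, highest first.
Ratios (sorted): C 9.60, E 9.33, D 9.24, B 8.09, A 5.68
take C (30 @ 288); take E (24 @ 224); take 6/21 of D → 55.43. Capacity used 60/60.
Total value = 567.43

567.43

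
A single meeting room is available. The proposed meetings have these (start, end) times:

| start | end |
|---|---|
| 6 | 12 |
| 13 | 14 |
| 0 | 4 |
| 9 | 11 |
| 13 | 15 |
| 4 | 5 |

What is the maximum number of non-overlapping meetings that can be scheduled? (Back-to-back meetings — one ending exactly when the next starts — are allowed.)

Greedy by earliest finish: after sorting by end time, pick each interval compatible with the last pick.
By end time: (0,4), (4,5), (9,11), (6,12), (13,14), (13,15).
Pick (0,4); next start ≥ 4 → (4,5); next start ≥ 5 → (9,11); next start ≥ 11 → (13,14).
Selected 4 meetings.

4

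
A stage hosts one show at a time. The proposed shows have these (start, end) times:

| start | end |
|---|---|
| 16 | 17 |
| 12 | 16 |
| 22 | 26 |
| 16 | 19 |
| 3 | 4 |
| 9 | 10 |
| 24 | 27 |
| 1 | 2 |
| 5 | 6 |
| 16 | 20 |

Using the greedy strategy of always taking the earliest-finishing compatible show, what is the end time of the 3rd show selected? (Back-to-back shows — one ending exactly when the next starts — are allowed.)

6

Sort by end time and greedily take each interval whose start is ≥ the last chosen end.
Sorted by end: (1,2)  (3,4)  (5,6)  (9,10)  (12,16)  (16,17)  (16,19)  (16,20)  (22,26)  (24,27)
take (1,2); take (3,4); take (5,6); take (9,10); take (12,16); take (16,17); skip (16,20); take (22,26).
Selected: (1,2) (3,4) (5,6) (9,10) (12,16) (16,17) (22,26)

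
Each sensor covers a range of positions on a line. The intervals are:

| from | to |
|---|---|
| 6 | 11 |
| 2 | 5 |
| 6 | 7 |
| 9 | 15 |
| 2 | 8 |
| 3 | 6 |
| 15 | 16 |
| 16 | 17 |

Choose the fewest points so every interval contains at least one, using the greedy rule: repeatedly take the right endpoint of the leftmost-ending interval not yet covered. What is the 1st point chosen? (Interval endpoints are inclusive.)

Sort by right endpoint; whenever an interval is uncovered, place a point at its right end.
By right end: [2,5]  [3,6]  [6,7]  [2,8]  [6,11]  [9,15]  [15,16]  [16,17]
[2,5] uncovered → point at 5; [6,7] uncovered → point at 7; [9,15] uncovered → point at 15; [16,17] uncovered → point at 17.
Points: 5, 7, 15, 17 (4 total).

5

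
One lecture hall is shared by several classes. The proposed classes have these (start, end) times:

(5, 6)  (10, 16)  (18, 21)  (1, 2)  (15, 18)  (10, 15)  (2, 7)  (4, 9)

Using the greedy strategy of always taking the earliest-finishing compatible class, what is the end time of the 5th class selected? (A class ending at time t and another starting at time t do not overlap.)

Order by finish time; keep every interval that doesn't clash with the previous kept one.
By end time: (1,2), (5,6), (2,7), (4,9), (10,15), (10,16), (15,18), (18,21).
Pick (1,2); next start ≥ 2 → (5,6); next start ≥ 6 → (10,15); next start ≥ 15 → (15,18); next start ≥ 18 → (18,21).
Selected: (1,2) (5,6) (10,15) (15,18) (18,21)

21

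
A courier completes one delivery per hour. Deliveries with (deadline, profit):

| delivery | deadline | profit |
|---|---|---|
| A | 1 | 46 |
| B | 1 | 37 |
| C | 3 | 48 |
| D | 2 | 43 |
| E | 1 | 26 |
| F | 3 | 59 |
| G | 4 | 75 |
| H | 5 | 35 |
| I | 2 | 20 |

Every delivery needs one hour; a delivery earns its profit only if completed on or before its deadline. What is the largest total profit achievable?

263

By profit: G(d4,75), F(d3,59), C(d3,48), A(d1,46), D(d2,43), B(d1,37), H(d5,35), E(d1,26), I(d2,20)
G→slot 4; F→slot 3; C→slot 2; A→slot 1; D skipped; B skipped; H→slot 5; E skipped; I skipped.
Profit = 46 + 48 + 59 + 75 + 35 = 263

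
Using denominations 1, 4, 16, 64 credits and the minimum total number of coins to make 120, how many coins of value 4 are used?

120 − 1×64→56 − 3×16→8 − 2×4→0
Count of 4: 2

2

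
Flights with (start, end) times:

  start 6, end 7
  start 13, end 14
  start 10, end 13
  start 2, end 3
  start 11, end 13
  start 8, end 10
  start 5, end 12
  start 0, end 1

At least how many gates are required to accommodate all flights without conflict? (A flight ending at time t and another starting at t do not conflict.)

3

The answer is the maximum number of intervals overlapping at any instant.
starts: [0, 2, 5, 6, 8, 10, 11, 13]
ends:   [1, 3, 7, 10, 12, 13, 13, 14]
s0→1 e1→0 s2→1 e3→0 s5→1 s6→2 e7→1 s8→2 e10→1 s10→2 s11→3  — peak 3.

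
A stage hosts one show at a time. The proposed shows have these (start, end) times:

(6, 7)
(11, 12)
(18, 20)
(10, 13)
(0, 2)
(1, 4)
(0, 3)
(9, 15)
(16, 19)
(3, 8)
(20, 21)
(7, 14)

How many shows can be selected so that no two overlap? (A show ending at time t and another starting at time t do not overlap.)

5

Sorted by end: (0,2)  (0,3)  (1,4)  (6,7)  (3,8)  (11,12)  (10,13)  (7,14)  (9,15)  (16,19)  (18,20)  (20,21)
take (0,2); take (6,7); skip (3,8); take (11,12); take (16,19); take (20,21).
Selected 5 shows.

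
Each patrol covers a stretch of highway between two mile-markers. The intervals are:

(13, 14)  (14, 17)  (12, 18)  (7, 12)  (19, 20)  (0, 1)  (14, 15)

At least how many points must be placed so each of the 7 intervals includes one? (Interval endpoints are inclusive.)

Process intervals by earliest right end; each time one isn't hit yet, stab at its right endpoint.
Sorted: [0,1] [7,12] [13,14] [14,15] [14,17] [12,18] [19,20]
{[0,1]} hit by 1; {[7,12]} hit by 12; {[13,14],[14,15],[14,17],[12,18]} hit by 14; {[19,20]} hit by 20.
Points: 1, 12, 14, 20 (4 total).

4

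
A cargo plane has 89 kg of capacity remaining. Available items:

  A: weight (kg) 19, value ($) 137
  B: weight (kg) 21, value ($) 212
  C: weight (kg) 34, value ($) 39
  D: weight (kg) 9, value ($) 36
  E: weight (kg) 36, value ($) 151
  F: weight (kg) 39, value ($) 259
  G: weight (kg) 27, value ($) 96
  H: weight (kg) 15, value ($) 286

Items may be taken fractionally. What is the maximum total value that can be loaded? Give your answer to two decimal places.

860.79

Ratios (sorted): H 19.07, B 10.10, A 7.21, F 6.64, E 4.19, D 4.00, G 3.56, C 1.15
take H (15 @ 286); take B (21 @ 212); take A (19 @ 137); take 34/39 of F → 225.79. Capacity used 89/89.
Total value = 860.79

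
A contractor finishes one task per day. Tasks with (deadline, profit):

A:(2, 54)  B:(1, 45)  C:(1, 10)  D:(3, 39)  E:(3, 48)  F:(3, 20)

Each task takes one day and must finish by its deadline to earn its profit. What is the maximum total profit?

By profit: A(d2,54), E(d3,48), B(d1,45), D(d3,39), F(d3,20), C(d1,10)
A→slot 2; E→slot 3; B→slot 1; D skipped; F skipped; C skipped.
Profit = 45 + 54 + 48 = 147

147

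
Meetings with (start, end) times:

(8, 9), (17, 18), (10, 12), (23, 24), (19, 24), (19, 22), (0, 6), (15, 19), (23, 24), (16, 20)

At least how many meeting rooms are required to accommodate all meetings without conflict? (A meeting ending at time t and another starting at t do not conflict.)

3

The answer is the maximum number of intervals overlapping at any instant.
Events (time:±→running): 0:+→1 6:-→0 8:+→1 9:-→0 10:+→1 12:-→0 15:+→1 16:+→2 17:+→3 … peak 3.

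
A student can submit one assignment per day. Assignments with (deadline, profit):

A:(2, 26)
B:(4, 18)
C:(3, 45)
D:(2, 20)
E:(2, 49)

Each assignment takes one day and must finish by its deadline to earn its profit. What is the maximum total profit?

Sort by profit descending; place each in the latest free slot ≤ its deadline.
By profit: E(d2,49), C(d3,45), A(d2,26), D(d2,20), B(d4,18)
E→slot 2; C→slot 3; A→slot 1; D skipped; B→slot 4.
Profit = 26 + 49 + 45 + 18 = 138

138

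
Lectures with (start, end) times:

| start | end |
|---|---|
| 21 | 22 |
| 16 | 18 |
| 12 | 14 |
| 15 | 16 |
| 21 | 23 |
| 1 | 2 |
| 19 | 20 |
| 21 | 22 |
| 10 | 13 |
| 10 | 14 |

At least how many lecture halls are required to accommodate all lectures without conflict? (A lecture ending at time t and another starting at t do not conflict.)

3

Count concurrent intervals with a sweep; the peak is the room count.
starts: [1, 10, 10, 12, 15, 16, 19, 21, 21, 21]
ends:   [2, 13, 14, 14, 16, 18, 20, 22, 22, 23]
s1→1 e2→0 s10→1 s10→2 s12→3  — peak 3.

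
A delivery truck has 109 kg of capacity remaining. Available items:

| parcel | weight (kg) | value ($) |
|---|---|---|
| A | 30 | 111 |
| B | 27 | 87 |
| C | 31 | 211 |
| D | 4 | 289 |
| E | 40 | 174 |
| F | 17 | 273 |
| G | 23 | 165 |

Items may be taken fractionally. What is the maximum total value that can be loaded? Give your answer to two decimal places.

Ratios (sorted): D 72.25, F 16.06, G 7.17, C 6.81, E 4.35, A 3.70, B 3.22
take D (4 @ 289); take F (17 @ 273); take G (23 @ 165); take C (31 @ 211); take 34/40 of E → 147.90. Capacity used 109/109.
Total value = 1085.90

1085.90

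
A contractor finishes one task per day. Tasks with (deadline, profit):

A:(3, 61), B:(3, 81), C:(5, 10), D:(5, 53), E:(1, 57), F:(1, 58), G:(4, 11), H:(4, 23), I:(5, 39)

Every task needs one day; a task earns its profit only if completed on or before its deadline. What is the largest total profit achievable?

Take jobs in profit order; each goes to the latest open slot no later than its deadline.
Profit order: B=81 A=61 F=58 E=57 D=53 I=39 H=23 G=11 C=10
Assign: B→slot 3, A→slot 2, F→slot 1, E skipped, D→slot 5, I→slot 4, H skipped, G skipped, C skipped.
Slots: [1:F] [2:A] [3:B] [4:I] [5:D]
Profit = 58 + 61 + 81 + 39 + 53 = 292

292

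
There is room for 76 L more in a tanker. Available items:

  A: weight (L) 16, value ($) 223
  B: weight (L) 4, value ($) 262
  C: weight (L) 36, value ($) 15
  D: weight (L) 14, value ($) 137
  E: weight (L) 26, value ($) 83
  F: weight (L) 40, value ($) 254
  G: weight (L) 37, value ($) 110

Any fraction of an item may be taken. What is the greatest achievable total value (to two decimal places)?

Ratios (sorted): B 65.50, A 13.94, D 9.79, F 6.35, E 3.19, G 2.97, C 0.42
take B (4 @ 262); take A (16 @ 223); take D (14 @ 137); take F (40 @ 254); take 2/26 of E → 6.38. Capacity used 76/76.
Total value = 882.38

882.38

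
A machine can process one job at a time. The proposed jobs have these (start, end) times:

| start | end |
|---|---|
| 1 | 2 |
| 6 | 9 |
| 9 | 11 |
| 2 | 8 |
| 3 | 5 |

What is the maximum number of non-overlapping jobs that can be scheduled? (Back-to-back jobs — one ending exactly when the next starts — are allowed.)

4

Sort by end time and greedily take each interval whose start is ≥ the last chosen end.
By end time: (1,2), (3,5), (2,8), (6,9), (9,11).
Pick (1,2); next start ≥ 2 → (3,5); next start ≥ 5 → (6,9); next start ≥ 9 → (9,11).
Selected 4 jobs.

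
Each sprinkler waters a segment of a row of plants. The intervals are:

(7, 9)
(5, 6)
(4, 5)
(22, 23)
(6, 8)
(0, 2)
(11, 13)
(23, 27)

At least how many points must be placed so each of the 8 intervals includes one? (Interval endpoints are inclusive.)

Sorted: [0,2] [4,5] [5,6] [6,8] [7,9] [11,13] [22,23] [23,27]
{[0,2]} hit by 2; {[4,5],[5,6]} hit by 5; {[6,8],[7,9]} hit by 8; {[11,13]} hit by 13; {[22,23],[23,27]} hit by 23.
Points: 2, 5, 8, 13, 23 (5 total).

5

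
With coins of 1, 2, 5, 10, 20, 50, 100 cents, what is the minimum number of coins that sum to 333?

7

Greedy: take as many of the largest coin as possible, then repeat with the remainder.
333 − 3×100→33 − 1×20→13 − 1×10→3 − 1×2→1 − 1×1→0
Total coins = 3 + 1 + 1 + 1 + 1 = 7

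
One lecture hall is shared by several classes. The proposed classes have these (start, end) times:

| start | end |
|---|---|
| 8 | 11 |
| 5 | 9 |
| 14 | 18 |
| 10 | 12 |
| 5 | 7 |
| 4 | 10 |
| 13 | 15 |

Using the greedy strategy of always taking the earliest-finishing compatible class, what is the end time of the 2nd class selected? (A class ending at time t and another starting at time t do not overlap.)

11

Sort by end time and greedily take each interval whose start is ≥ the last chosen end.
By end time: (5,7), (5,9), (4,10), (8,11), (10,12), (13,15), (14,18).
Pick (5,7); next start ≥ 7 → (8,11); next start ≥ 11 → (13,15).
Selected: (5,7) (8,11) (13,15)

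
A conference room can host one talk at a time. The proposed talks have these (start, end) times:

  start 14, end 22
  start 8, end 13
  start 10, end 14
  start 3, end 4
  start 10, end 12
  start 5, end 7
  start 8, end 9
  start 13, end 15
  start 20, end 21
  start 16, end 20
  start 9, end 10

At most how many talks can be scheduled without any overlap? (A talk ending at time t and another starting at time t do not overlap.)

8

Sort by end time and greedily take each interval whose start is ≥ the last chosen end.
Sorted by end: (3,4)  (5,7)  (8,9)  (9,10)  (10,12)  (8,13)  (10,14)  (13,15)  (16,20)  (20,21)  (14,22)
take (3,4); take (5,7); take (8,9); take (9,10); take (10,12); skip (10,14); take (13,15); take (16,20); take (20,21).
Selected 8 talks.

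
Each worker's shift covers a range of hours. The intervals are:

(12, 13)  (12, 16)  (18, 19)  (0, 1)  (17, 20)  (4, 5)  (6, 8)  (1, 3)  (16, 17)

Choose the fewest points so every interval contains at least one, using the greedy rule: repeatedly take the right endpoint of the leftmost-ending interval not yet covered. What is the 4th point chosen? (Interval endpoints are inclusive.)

13

Process intervals by earliest right end; each time one isn't hit yet, stab at its right endpoint.
By right end: [0,1]  [1,3]  [4,5]  [6,8]  [12,13]  [12,16]  [16,17]  [18,19]  [17,20]
[0,1] uncovered → point at 1; [4,5] uncovered → point at 5; [6,8] uncovered → point at 8; [12,13] uncovered → point at 13; [16,17] uncovered → point at 17; [18,19] uncovered → point at 19.
Points: 1, 5, 8, 13, 17, 19 (6 total).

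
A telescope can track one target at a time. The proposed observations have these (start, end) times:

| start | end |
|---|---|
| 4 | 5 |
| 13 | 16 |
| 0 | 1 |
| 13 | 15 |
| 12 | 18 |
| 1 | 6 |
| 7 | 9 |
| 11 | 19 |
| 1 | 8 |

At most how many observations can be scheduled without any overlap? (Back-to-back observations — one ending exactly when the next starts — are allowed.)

4

By end time: (0,1), (4,5), (1,6), (1,8), (7,9), (13,15), (13,16), (12,18), (11,19).
Pick (0,1); next start ≥ 1 → (4,5); next start ≥ 5 → (7,9); next start ≥ 9 → (13,15).
Selected 4 observations.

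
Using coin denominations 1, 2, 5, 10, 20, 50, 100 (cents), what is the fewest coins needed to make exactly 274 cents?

6

274 = 2×100 + 1×50 + 1×20 + 2×2
Total coins = 2 + 1 + 1 + 2 = 6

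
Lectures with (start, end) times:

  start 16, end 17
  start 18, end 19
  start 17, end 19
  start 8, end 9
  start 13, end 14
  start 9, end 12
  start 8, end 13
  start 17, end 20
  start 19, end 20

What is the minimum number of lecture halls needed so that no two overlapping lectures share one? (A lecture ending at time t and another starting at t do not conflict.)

Count concurrent intervals with a sweep; the peak is the room count.
Events (time:±→running): 8:+→1 8:+→2 9:-→1 9:+→2 12:-→1 13:-→0 13:+→1 14:-→0 16:+→1 17:-→0 17:+→1 17:+→2 18:+→3 … peak 3.

3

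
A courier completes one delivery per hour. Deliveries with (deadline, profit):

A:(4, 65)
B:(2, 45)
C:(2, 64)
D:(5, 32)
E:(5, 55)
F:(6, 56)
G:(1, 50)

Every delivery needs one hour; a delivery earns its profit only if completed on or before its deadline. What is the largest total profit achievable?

Sort by profit descending; place each in the latest free slot ≤ its deadline.
By profit: A(d4,65), C(d2,64), F(d6,56), E(d5,55), G(d1,50), B(d2,45), D(d5,32)
A→slot 4; C→slot 2; F→slot 6; E→slot 5; G→slot 1; B skipped; D→slot 3.
Profit = 50 + 64 + 32 + 65 + 55 + 56 = 322

322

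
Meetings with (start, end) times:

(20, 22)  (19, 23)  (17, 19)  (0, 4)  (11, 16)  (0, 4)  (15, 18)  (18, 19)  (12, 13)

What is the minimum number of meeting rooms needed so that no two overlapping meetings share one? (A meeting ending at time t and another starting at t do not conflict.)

2

Count concurrent intervals with a sweep; the peak is the room count.
starts: [0, 0, 11, 12, 15, 17, 18, 19, 20]
ends:   [4, 4, 13, 16, 18, 19, 19, 22, 23]
s0→1 s0→2  — peak 2.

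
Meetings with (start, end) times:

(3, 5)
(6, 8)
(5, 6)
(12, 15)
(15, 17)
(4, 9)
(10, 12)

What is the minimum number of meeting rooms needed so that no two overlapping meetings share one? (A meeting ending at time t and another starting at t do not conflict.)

Count concurrent intervals with a sweep; the peak is the room count.
starts: [3, 4, 5, 6, 10, 12, 15]
ends:   [5, 6, 8, 9, 12, 15, 17]
s3→1 s4→2  — peak 2.

2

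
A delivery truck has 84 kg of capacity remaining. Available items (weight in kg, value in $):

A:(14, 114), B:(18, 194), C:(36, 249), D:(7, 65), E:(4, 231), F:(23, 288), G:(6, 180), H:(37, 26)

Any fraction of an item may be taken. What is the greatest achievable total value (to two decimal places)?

Sort by value per unit weight and fill in that order.
Order: E (231/4=57.75) > G (180/6=30.00) > F (288/23=12.52) > B (194/18=10.78) > D (65/7=9.29) > A (114/14=8.14) > C (249/36=6.92) > H (26/37=0.70)
Fill: take E (4 @ 231) → take G (6 @ 180) → take F (23 @ 288) → take B (18 @ 194) → take D (7 @ 65) → take A (14 @ 114) → take 12/36 of C → 83.00; 84/84 used.
Total value = 1155.00

1155.00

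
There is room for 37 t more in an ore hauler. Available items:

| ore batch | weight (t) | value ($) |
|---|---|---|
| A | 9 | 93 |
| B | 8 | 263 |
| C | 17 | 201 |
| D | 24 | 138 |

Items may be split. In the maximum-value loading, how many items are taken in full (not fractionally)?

3

Sort by value per unit weight and fill in that order.
Order: B (263/8=32.88) > C (201/17=11.82) > A (93/9=10.33) > D (138/24=5.75)
Fill: take B (8 @ 263) → take C (17 @ 201) → take A (9 @ 93) → take 3/24 of D → 17.25; 37/37 used.
3 item(s) taken whole; one partial (take 3/24 of D).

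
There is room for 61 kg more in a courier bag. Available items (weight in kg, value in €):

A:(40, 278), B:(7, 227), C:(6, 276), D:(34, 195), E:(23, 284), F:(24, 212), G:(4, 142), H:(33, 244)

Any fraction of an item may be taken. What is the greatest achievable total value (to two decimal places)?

Order: C (276/6=46.00) > G (142/4=35.50) > B (227/7=32.43) > E (284/23=12.35) > F (212/24=8.83) > H (244/33=7.39) > A (278/40=6.95) > D (195/34=5.74)
Fill: take C (6 @ 276) → take G (4 @ 142) → take B (7 @ 227) → take E (23 @ 284) → take 21/24 of F → 185.50; 61/61 used.
Total value = 1114.50

1114.50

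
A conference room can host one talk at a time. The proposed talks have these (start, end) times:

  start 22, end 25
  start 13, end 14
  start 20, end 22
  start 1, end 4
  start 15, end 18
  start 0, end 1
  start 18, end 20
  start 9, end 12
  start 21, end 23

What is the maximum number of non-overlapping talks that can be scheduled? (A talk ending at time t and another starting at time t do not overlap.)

Greedy by earliest finish: after sorting by end time, pick each interval compatible with the last pick.
By end time: (0,1), (1,4), (9,12), (13,14), (15,18), (18,20), (20,22), (21,23), (22,25).
Pick (0,1); next start ≥ 1 → (1,4); next start ≥ 4 → (9,12); next start ≥ 12 → (13,14); next start ≥ 14 → (15,18); next start ≥ 18 → (18,20); next start ≥ 20 → (20,22); next start ≥ 22 → (22,25).
Selected 8 talks.

8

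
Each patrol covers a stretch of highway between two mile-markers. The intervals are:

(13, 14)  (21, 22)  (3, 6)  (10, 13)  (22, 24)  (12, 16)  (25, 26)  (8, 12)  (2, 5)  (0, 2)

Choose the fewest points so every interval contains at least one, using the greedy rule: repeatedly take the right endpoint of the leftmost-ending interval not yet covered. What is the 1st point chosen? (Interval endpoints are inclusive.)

2

By right end: [0,2]  [2,5]  [3,6]  [8,12]  [10,13]  [13,14]  [12,16]  [21,22]  [22,24]  [25,26]
[0,2] uncovered → point at 2; [3,6] uncovered → point at 6; [8,12] uncovered → point at 12; [13,14] uncovered → point at 14; [21,22] uncovered → point at 22; [25,26] uncovered → point at 26.
Points: 2, 6, 12, 14, 22, 26 (6 total).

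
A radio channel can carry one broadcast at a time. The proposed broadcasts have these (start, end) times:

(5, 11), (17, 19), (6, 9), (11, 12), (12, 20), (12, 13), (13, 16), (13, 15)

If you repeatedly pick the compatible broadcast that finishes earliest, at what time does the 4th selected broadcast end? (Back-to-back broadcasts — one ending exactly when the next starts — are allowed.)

15

Order by finish time; keep every interval that doesn't clash with the previous kept one.
Sorted by end: (6,9)  (5,11)  (11,12)  (12,13)  (13,15)  (13,16)  (17,19)  (12,20)
take (6,9); skip (5,11); take (11,12); take (12,13); take (13,15); take (17,19); skip (12,20).
Selected: (6,9) (11,12) (12,13) (13,15) (17,19)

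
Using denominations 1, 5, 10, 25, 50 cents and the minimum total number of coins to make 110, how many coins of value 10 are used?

1

Greedy: take as many of the largest coin as possible, then repeat with the remainder.
110 = 2×50 + 1×10
Count of 10: 1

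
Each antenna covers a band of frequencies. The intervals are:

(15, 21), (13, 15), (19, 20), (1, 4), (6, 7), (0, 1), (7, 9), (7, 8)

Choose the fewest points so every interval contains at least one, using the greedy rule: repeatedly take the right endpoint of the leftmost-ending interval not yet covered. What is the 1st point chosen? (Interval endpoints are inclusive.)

Process intervals by earliest right end; each time one isn't hit yet, stab at its right endpoint.
Sorted: [0,1] [1,4] [6,7] [7,8] [7,9] [13,15] [19,20] [15,21]
{[0,1],[1,4]} hit by 1; {[6,7],[7,8],[7,9]} hit by 7; {[13,15]} hit by 15; {[19,20],[15,21]} hit by 20.
Points: 1, 7, 15, 20 (4 total).

1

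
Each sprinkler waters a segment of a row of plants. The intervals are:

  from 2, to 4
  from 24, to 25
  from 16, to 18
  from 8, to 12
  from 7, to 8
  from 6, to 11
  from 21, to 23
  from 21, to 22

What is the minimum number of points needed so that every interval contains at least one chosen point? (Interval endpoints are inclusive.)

5

Sort by right endpoint; whenever an interval is uncovered, place a point at its right end.
Sorted: [2,4] [7,8] [6,11] [8,12] [16,18] [21,22] [21,23] [24,25]
{[2,4]} hit by 4; {[7,8],[6,11],[8,12]} hit by 8; {[16,18]} hit by 18; {[21,22],[21,23]} hit by 22; {[24,25]} hit by 25.
Points: 4, 8, 18, 22, 25 (5 total).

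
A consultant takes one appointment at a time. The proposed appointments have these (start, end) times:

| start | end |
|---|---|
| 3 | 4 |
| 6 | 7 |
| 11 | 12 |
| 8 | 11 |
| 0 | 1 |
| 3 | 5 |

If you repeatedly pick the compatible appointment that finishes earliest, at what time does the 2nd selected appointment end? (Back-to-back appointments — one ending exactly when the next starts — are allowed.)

Sort by end time and greedily take each interval whose start is ≥ the last chosen end.
Sorted by end: (0,1)  (3,4)  (3,5)  (6,7)  (8,11)  (11,12)
take (0,1); take (3,4); take (6,7); take (8,11); take (11,12).
Selected: (0,1) (3,4) (6,7) (8,11) (11,12)

4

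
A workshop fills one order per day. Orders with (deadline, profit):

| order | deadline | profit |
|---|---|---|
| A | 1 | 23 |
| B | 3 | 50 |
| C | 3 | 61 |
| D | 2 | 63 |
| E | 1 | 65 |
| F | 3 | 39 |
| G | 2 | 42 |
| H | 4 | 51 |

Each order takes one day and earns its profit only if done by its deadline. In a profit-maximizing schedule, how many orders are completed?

Take jobs in profit order; each goes to the latest open slot no later than its deadline.
Profit order: E=65 D=63 C=61 H=51 B=50 G=42 F=39 A=23
Assign: E→slot 1, D→slot 2, C→slot 3, H→slot 4, B skipped, G skipped, F skipped, A skipped.
Slots: [1:E] [2:D] [3:C] [4:H]
4 of 8 scheduled.

4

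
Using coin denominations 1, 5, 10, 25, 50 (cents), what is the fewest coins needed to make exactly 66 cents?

4

Greedy: take as many of the largest coin as possible, then repeat with the remainder.
66 = 1×50 + 1×10 + 1×5 + 1×1
Total coins = 1 + 1 + 1 + 1 = 4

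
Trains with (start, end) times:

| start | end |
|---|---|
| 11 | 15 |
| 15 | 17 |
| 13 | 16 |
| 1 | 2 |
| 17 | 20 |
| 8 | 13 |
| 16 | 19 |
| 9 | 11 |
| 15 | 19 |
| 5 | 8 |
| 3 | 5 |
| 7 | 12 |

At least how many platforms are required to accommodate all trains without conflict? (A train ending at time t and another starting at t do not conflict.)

starts: [1, 3, 5, 7, 8, 9, 11, 13, 15, 15, 16, 17]
ends:   [2, 5, 8, 11, 12, 13, 15, 16, 17, 19, 19, 20]
s1→1 e2→0 s3→1 e5→0 s5→1 s7→2 e8→1 s8→2 s9→3  — peak 3.

3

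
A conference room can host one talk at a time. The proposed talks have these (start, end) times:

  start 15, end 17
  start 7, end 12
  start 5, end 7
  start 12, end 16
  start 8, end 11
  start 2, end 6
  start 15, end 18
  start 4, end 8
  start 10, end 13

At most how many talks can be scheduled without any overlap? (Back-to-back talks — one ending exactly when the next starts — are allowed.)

3

Sorted by end: (2,6)  (5,7)  (4,8)  (8,11)  (7,12)  (10,13)  (12,16)  (15,17)  (15,18)
take (2,6); skip (5,7); skip (4,8); take (8,11); skip (7,12); take (12,16).
Selected 3 talks.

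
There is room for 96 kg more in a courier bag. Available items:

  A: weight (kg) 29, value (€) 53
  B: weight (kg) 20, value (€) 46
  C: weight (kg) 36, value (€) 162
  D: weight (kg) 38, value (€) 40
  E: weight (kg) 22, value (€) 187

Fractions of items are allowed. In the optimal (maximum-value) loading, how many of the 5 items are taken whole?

Sort by value per unit weight and fill in that order.
Order: E (187/22=8.50) > C (162/36=4.50) > B (46/20=2.30) > A (53/29=1.83) > D (40/38=1.05)
Fill: take E (22 @ 187) → take C (36 @ 162) → take B (20 @ 46) → take 18/29 of A → 32.90; 96/96 used.
3 item(s) taken whole; one partial (take 18/29 of A).

3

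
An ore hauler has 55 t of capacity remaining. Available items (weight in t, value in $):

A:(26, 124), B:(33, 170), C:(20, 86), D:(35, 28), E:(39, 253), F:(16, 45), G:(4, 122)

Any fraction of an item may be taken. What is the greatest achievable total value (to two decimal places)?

Greedy by value/weight ratio, highest first.
Ratios (sorted): G 30.50, E 6.49, B 5.15, A 4.77, C 4.30, F 2.81, D 0.80
take G (4 @ 122); take E (39 @ 253); take 12/33 of B → 61.82. Capacity used 55/55.
Total value = 436.82

436.82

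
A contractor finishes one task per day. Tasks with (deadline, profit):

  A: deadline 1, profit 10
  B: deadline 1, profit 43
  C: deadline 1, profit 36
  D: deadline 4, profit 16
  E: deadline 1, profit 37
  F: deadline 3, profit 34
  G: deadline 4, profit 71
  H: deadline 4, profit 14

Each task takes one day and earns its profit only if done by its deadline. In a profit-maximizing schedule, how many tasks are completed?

Take jobs in profit order; each goes to the latest open slot no later than its deadline.
By profit: G(d4,71), B(d1,43), E(d1,37), C(d1,36), F(d3,34), D(d4,16), H(d4,14), A(d1,10)
G→slot 4; B→slot 1; E skipped; C skipped; F→slot 3; D→slot 2; H skipped; A skipped.
4 of 8 scheduled.

4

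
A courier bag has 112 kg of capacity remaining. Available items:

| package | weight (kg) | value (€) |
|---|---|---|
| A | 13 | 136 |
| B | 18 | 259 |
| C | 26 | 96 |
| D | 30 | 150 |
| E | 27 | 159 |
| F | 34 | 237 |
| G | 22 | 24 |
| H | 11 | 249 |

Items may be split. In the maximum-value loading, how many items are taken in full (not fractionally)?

Order: H (249/11=22.64) > B (259/18=14.39) > A (136/13=10.46) > F (237/34=6.97) > E (159/27=5.89) > D (150/30=5.00) > C (96/26=3.69) > G (24/22=1.09)
Fill: take H (11 @ 249) → take B (18 @ 259) → take A (13 @ 136) → take F (34 @ 237) → take E (27 @ 159) → take 9/30 of D → 45.00; 112/112 used.
5 item(s) taken whole; one partial (take 9/30 of D).

5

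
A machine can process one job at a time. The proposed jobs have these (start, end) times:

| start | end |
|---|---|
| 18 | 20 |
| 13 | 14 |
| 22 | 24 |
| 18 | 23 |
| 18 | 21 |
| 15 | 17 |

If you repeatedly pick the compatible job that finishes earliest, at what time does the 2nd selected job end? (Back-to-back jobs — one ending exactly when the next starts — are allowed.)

By end time: (13,14), (15,17), (18,20), (18,21), (18,23), (22,24).
Pick (13,14); next start ≥ 14 → (15,17); next start ≥ 17 → (18,20); next start ≥ 20 → (22,24).
Selected: (13,14) (15,17) (18,20) (22,24)

17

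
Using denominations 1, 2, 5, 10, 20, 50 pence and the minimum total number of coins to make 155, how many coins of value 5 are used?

Greedy: take as many of the largest coin as possible, then repeat with the remainder.
155 − 3×50→5 − 1×5→0
Count of 5: 1

1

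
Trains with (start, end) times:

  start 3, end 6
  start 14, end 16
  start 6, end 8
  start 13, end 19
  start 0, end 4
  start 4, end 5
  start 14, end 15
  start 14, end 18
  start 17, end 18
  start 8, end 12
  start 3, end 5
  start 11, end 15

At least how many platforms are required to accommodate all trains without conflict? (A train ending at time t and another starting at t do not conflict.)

5

Count concurrent intervals with a sweep; the peak is the room count.
Events (time:±→running): 0:+→1 3:+→2 3:+→3 4:-→2 4:+→3 5:-→2 5:-→1 6:-→0 6:+→1 8:-→0 8:+→1 11:+→2 12:-→1 13:+→2 14:+→3 14:+→4 14:+→5 … peak 5.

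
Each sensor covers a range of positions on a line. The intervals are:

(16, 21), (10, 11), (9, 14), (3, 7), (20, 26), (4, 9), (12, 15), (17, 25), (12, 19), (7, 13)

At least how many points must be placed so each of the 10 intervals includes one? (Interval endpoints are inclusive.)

4

By right end: [3,7]  [4,9]  [10,11]  [7,13]  [9,14]  [12,15]  [12,19]  [16,21]  [17,25]  [20,26]
[3,7] uncovered → point at 7; [10,11] uncovered → point at 11; [12,15] uncovered → point at 15; [16,21] uncovered → point at 21.
Points: 7, 11, 15, 21 (4 total).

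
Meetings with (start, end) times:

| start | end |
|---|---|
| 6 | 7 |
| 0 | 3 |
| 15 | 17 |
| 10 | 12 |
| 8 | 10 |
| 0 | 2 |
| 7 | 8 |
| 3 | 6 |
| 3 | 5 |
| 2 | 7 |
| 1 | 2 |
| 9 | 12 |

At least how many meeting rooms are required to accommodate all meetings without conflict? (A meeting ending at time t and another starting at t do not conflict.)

3

The answer is the maximum number of intervals overlapping at any instant.
starts: [0, 0, 1, 2, 3, 3, 6, 7, 8, 9, 10, 15]
ends:   [2, 2, 3, 5, 6, 7, 7, 8, 10, 12, 12, 17]
s0→1 s0→2 s1→3  — peak 3.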